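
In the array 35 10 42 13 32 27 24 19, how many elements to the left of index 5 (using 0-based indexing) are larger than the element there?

The element at index 5 is 27.
Elements before it: 35, 10, 42, 13, 32
Those larger than 27: 35, 42, 32

3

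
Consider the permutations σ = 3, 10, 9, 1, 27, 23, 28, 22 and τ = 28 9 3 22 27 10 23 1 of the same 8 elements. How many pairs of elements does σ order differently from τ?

15

Assign each item its position (1..8) in the first ordering, then rewrite the second ordering as that position sequence:
positions: 3→1, 10→2, 9→3, 1→4, 27→5, 23→6, 28→7, 22→8
second ordering as positions: [7, 3, 1, 8, 5, 2, 6, 4]
Discordant pairs = inversions in this position sequence.
7: 3, 1, 5, 2, 6, 4 → 6
3: 1, 2 → 2
1: 0
8: 5, 2, 6, 4 → 4
5: 2, 4 → 2
2: 0
6: 4 → 1
4: 0
Total: 6 + 2 + 0 + 4 + 2 + 0 + 1 + 0 = 15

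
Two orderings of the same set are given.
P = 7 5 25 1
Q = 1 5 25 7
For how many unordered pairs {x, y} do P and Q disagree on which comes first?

Assign each item its position (1..4) in the first ordering, then rewrite the second ordering as that position sequence:
positions: 7→1, 5→2, 25→3, 1→4
second ordering as positions: [4, 2, 3, 1]
Discordant pairs = inversions in this position sequence.
4: 2, 3, 1 → 3
2: 1 → 1
3: 1 → 1
1: 0
Total: 3 + 1 + 1 + 0 = 5

5 disagreeing pairs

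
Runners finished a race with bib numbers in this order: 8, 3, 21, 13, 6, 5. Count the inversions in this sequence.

9 out-of-order pairs

Listing every pair i<j with a[i]>a[j] (using 1-based positions):
(1,2): 8 > 3
(1,5): 8 > 6
(1,6): 8 > 5
(3,4): 21 > 13
(3,5): 21 > 6
(3,6): 21 > 5
(4,5): 13 > 6
(4,6): 13 > 5
(5,6): 6 > 5
That's 9 pairs.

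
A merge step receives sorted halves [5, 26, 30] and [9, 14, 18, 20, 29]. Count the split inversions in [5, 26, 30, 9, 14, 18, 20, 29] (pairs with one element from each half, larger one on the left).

9

Count, for every r in R, how many entries of L exceed r:
r = 9: 26, 30 → 2
r = 14: 26, 30 → 2
r = 18: 26, 30 → 2
r = 20: 26, 30 → 2
r = 29: 30 → 1
Cross-inversions: 2 + 2 + 2 + 2 + 1 = 9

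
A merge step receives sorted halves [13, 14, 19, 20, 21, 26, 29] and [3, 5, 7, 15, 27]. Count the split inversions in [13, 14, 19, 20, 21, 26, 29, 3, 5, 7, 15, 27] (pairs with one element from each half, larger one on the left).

For each element r of the right run, count left-run elements greater than r:
r = 3: 13, 14, 19, 20, 21, 26, 29 → 7
r = 5: 13, 14, 19, 20, 21, 26, 29 → 7
r = 7: 13, 14, 19, 20, 21, 26, 29 → 7
r = 15: 19, 20, 21, 26, 29 → 5
r = 27: 29 → 1
Cross-inversions: 7 + 7 + 7 + 5 + 1 = 27

27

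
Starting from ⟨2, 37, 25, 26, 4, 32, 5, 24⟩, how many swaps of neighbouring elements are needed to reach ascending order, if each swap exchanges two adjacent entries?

There are 14 swaps.

Minimum adjacent swaps = number of inversions (each swap of adjacent out-of-order elements removes one inversion and no swap can remove more).
Count inversions — for each element, later elements that are smaller:
2: none → 0
37: 25, 26, 4, 32, 5, 24 → 6
25: 4, 5, 24 → 3
26: 4, 5, 24 → 3
4: none → 0
32: 5, 24 → 2
5: none → 0
24: none → 0
Total inversions: 0 + 6 + 3 + 3 + 0 + 2 + 0 + 0 = 14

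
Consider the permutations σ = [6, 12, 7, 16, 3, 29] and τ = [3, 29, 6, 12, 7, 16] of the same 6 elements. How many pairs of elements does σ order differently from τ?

Assign each item its position (1..6) in the first ordering, then rewrite the second ordering as that position sequence:
positions: 6→1, 12→2, 7→3, 16→4, 3→5, 29→6
second ordering as positions: [5, 6, 1, 2, 3, 4]
Discordant pairs = inversions in this position sequence.
5: 1, 2, 3, 4 → 4
6: 1, 2, 3, 4 → 4
1: 0
2: 0
3: 0
4: 0
Total: 4 + 4 + 0 + 0 + 0 + 0 = 8

8 discordant pairs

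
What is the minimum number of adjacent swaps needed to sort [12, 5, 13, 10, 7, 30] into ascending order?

6 swaps

Minimum adjacent swaps = number of inversions (each swap of adjacent out-of-order elements removes one inversion and no swap can remove more).
Count inversions — for each element, later elements that are smaller:
12: 5, 10, 7 → 3
5: none → 0
13: 10, 7 → 2
10: 7 → 1
7: none → 0
30: none → 0
Total inversions: 3 + 0 + 2 + 1 + 0 + 0 = 6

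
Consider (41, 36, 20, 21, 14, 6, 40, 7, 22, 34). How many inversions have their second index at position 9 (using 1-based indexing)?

3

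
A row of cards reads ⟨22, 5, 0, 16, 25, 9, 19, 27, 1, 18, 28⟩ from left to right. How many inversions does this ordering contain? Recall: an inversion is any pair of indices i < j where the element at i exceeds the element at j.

Count, for each position, how many later elements it exceeds:
22: 7
5: 2
0: 0
16: 2
25: 4
9: 1
19: 2
27: 2
1: 0
18: 0
28: 0
Sum: 7 + 2 + 0 + 2 + 4 + 1 + 2 + 2 + 0 + 0 + 0 = 20

20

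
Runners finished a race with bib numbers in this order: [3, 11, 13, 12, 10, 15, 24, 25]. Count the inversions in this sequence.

Count, for each position, how many later elements it exceeds:
3 → none → 0
11 → 10 → 1
13 → 12, 10 → 2
12 → 10 → 1
10 → none → 0
15 → none → 0
24 → none → 0
25 → none → 0
Sum: 0 + 1 + 2 + 1 + 0 + 0 + 0 + 0 = 4

4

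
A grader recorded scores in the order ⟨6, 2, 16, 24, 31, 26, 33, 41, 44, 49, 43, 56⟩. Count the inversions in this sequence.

Inversions: 4

For each element, count later entries that are smaller:
6 → 2 → 1
2 → none → 0
16 → none → 0
24 → none → 0
31 → 26 → 1
26 → none → 0
33 → none → 0
41 → none → 0
44 → 43 → 1
49 → 43 → 1
43 → none → 0
56 → none → 0
Sum: 1 + 0 + 0 + 0 + 1 + 0 + 0 + 0 + 1 + 1 + 0 + 0 = 4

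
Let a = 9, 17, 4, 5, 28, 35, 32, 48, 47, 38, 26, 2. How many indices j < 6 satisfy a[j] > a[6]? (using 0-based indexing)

1 such element

The element at index 6 is 32.
Elements before it: 9, 17, 4, 5, 28, 35
Those larger than 32: 35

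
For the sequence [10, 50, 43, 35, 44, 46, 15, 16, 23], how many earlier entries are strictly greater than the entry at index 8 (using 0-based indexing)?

The element at index 8 is 23.
Elements before it: 10, 50, 43, 35, 44, 46, 15, 16
Those larger than 23: 50, 43, 35, 44, 46

5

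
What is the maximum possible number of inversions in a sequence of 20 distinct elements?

The maximum occurs when the array is in strictly decreasing order: every one of the C(20, 2) pairs is inverted.
C(20, 2) = 20·19/2 = 190

There are 190 inversions.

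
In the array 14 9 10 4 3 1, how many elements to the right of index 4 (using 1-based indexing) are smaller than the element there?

2

The element at index 4 is 4.
Elements after it: 3, 1
Those smaller than 4: 3, 1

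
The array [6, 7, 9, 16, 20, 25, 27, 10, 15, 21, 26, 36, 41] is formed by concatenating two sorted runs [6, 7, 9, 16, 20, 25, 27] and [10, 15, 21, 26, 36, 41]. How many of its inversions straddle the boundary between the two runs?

Split inversions: 11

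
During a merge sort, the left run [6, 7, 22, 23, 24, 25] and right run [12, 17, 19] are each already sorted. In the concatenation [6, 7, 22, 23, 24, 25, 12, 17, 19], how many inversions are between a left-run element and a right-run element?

Cross-inversions: 12

For each element r of the right run, count left-run elements greater than r:
r = 12: 22, 23, 24, 25 → 4
r = 17: 22, 23, 24, 25 → 4
r = 19: 22, 23, 24, 25 → 4
Cross-inversions: 4 + 4 + 4 = 12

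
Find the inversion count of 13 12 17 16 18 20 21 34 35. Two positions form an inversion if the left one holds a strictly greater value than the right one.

Sweep left to right; for each value list the smaller values that follow it:
13: 1
12: 0
17: 1
16: 0
18: 0
20: 0
21: 0
34: 0
35: 0
Sum: 1 + 0 + 1 + 0 + 0 + 0 + 0 + 0 + 0 = 2

2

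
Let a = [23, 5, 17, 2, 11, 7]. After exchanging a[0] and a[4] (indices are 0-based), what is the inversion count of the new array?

7 inversions

Positions 0 and 4 hold 23 and 11; after swapping, the array is [11, 5, 17, 2, 23, 7].
Element-by-element contributions:
11 → 5, 2, 7 → 3
5 → 2 → 1
17 → 2, 7 → 2
2 → none → 0
23 → 7 → 1
7 → none → 0
Sum: 3 + 1 + 2 + 0 + 1 + 0 = 7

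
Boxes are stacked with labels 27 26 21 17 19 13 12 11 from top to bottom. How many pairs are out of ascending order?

27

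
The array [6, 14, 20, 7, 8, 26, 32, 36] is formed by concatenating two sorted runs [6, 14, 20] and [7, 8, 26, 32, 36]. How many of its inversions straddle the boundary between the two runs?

Take each right-half value and tally the left-half values above it:
r = 7: 14, 20 → 2
r = 8: 14, 20 → 2
r = 26: none → 0
r = 32: none → 0
r = 36: none → 0
Cross-inversions: 2 + 2 + 0 + 0 + 0 = 4

Split inversions: 4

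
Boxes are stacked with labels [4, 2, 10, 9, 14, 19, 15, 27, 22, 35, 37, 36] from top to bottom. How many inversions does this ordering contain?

5

Sweep left to right; for each value list the smaller values that follow it:
4: 1
2: 0
10: 1
9: 0
14: 0
19: 1
15: 0
27: 1
22: 0
35: 0
37: 1
36: 0
Sum: 1 + 0 + 1 + 0 + 0 + 1 + 0 + 1 + 0 + 0 + 1 + 0 = 5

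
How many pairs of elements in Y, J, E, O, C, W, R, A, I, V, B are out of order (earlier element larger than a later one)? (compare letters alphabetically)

34

Sweep left to right; for each value list the smaller values that follow it:
Y: 10
J: 5
E: 3
O: 4
C: 2
W: 5
R: 3
A: 0
I: 1
V: 1
B: 0
Sum: 10 + 5 + 3 + 4 + 2 + 5 + 3 + 0 + 1 + 1 + 0 = 34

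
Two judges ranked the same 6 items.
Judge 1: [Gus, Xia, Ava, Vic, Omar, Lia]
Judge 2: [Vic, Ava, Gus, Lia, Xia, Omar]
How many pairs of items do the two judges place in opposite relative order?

7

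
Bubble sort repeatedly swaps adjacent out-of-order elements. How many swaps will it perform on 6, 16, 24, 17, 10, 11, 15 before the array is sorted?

10

Minimum adjacent swaps = number of inversions (each swap of adjacent out-of-order elements removes one inversion and no swap can remove more).
Count inversions — for each element, later elements that are smaller:
6: none → 0
16: 10, 11, 15 → 3
24: 17, 10, 11, 15 → 4
17: 10, 11, 15 → 3
10: none → 0
11: none → 0
15: none → 0
Total inversions: 0 + 3 + 4 + 3 + 0 + 0 + 0 = 10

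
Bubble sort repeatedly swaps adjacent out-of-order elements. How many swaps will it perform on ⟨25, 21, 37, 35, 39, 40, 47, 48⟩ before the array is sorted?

Minimum adjacent swaps = number of inversions (each swap of adjacent out-of-order elements removes one inversion and no swap can remove more).
Count inversions — for each element, later elements that are smaller:
25: 21 → 1
21: none → 0
37: 35 → 1
35: none → 0
39: none → 0
40: none → 0
47: none → 0
48: none → 0
Total inversions: 1 + 0 + 1 + 0 + 0 + 0 + 0 + 0 = 2

2 swaps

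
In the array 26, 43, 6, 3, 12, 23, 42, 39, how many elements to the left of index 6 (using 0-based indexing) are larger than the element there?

The element at index 6 is 42.
Elements before it: 26, 43, 6, 3, 12, 23
Those larger than 42: 43

1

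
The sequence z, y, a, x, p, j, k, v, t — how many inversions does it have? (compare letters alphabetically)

Count, for each position, how many later elements it exceeds:
z: 8
y: 7
a: 0
x: 5
p: 2
j: 0
k: 0
v: 1
t: 0
Sum: 8 + 7 + 0 + 5 + 2 + 0 + 0 + 1 + 0 = 23

23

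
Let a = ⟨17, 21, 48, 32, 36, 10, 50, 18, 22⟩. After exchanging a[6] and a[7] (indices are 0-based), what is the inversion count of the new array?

15 inversions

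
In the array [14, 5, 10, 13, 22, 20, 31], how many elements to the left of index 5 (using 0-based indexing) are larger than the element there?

1 such element

The element at index 5 is 20.
Elements before it: 14, 5, 10, 13, 22
Those larger than 20: 22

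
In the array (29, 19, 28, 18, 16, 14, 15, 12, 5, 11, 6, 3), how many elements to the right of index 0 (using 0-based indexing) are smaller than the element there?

11 such elements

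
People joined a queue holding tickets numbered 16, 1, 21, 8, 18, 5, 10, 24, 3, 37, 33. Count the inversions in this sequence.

19

Element-by-element contributions:
16: 5
1: 0
21: 5
8: 2
18: 3
5: 1
10: 1
24: 1
3: 0
37: 1
33: 0
Sum: 5 + 0 + 5 + 2 + 3 + 1 + 1 + 1 + 0 + 1 + 0 = 19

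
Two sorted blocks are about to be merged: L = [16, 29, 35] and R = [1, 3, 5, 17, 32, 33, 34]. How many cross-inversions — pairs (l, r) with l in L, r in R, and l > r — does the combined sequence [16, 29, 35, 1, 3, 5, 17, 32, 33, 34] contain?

Take each right-half value and tally the left-half values above it:
r = 1: 16, 29, 35 → 3
r = 3: 16, 29, 35 → 3
r = 5: 16, 29, 35 → 3
r = 17: 29, 35 → 2
r = 32: 35 → 1
r = 33: 35 → 1
r = 34: 35 → 1
Cross-inversions: 3 + 3 + 3 + 2 + 1 + 1 + 1 = 14

14 cross-inversions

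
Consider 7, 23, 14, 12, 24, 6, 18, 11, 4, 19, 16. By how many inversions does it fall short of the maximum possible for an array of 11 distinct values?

Maximum inversions for 11 distinct elements is C(11, 2) = 11·10/2 = 55.
Current inversions — for each element, count later smaller elements:
7: 2
23: 8
14: 4
12: 3
24: 6
6: 1
18: 3
11: 1
4: 0
19: 1
16: 0
Current total: 2 + 8 + 4 + 3 + 6 + 1 + 3 + 1 + 0 + 1 + 0 = 29
Shortfall: 55 − 29 = 26

26 inversions short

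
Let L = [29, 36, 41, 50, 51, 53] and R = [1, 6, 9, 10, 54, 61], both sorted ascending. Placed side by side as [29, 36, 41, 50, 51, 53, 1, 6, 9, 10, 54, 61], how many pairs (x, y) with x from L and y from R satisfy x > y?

24 split inversions

For each element r of the right run, count left-run elements greater than r:
r = 1: 29, 36, 41, 50, 51, 53 → 6
r = 6: 29, 36, 41, 50, 51, 53 → 6
r = 9: 29, 36, 41, 50, 51, 53 → 6
r = 10: 29, 36, 41, 50, 51, 53 → 6
r = 54: none → 0
r = 61: none → 0
Cross-inversions: 6 + 6 + 6 + 6 + 0 + 0 = 24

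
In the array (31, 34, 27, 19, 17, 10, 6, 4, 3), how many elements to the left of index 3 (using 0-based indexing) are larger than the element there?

The element at index 3 is 19.
Elements before it: 31, 34, 27
Those larger than 19: 31, 34, 27

3 such elements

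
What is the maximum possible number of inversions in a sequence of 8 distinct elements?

There are 28 inversions.

The maximum occurs when the array is in strictly decreasing order: every one of the C(8, 2) pairs is inverted.
C(8, 2) = 8·7/2 = 28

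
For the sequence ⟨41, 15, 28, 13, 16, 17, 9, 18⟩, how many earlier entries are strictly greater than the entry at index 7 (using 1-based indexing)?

The element at index 7 is 9.
Elements before it: 41, 15, 28, 13, 16, 17
Those larger than 9: 41, 15, 28, 13, 16, 17

6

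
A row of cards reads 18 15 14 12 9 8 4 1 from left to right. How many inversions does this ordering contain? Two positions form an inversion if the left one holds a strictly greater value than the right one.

28

For each element, count later entries that are smaller:
18: 7
15: 6
14: 5
12: 4
9: 3
8: 2
4: 1
1: 0
Sum: 7 + 6 + 5 + 4 + 3 + 2 + 1 + 0 = 28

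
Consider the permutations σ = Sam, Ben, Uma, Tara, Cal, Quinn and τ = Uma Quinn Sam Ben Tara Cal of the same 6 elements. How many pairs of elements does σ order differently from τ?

Assign each item its position (1..6) in the first ordering, then rewrite the second ordering as that position sequence:
positions: Sam→1, Ben→2, Uma→3, Tara→4, Cal→5, Quinn→6
second ordering as positions: [3, 6, 1, 2, 4, 5]
Discordant pairs = inversions in this position sequence.
3: 1, 2 → 2
6: 1, 2, 4, 5 → 4
1: 0
2: 0
4: 0
5: 0
Total: 2 + 4 + 0 + 0 + 0 + 0 = 6

There are 6 discordant pairs.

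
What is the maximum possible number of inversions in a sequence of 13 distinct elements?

The maximum occurs when the array is in strictly decreasing order: every one of the C(13, 2) pairs is inverted.
C(13, 2) = 13·12/2 = 78

78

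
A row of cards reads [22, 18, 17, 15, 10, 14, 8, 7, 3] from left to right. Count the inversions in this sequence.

35 inversions

Sweep left to right; for each value list the smaller values that follow it:
22 → 18, 17, 15, 10, 14, 8, 7, 3 → 8
18 → 17, 15, 10, 14, 8, 7, 3 → 7
17 → 15, 10, 14, 8, 7, 3 → 6
15 → 10, 14, 8, 7, 3 → 5
10 → 8, 7, 3 → 3
14 → 8, 7, 3 → 3
8 → 7, 3 → 2
7 → 3 → 1
3 → none → 0
Sum: 8 + 7 + 6 + 5 + 3 + 3 + 2 + 1 + 0 = 35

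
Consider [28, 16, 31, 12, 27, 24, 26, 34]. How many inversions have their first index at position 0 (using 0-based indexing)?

The element at index 0 is 28.
Elements after it: 16, 31, 12, 27, 24, 26, 34
Those smaller than 28: 16, 12, 27, 24, 26

5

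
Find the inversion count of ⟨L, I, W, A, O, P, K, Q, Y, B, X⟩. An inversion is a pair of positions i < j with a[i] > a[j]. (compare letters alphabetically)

20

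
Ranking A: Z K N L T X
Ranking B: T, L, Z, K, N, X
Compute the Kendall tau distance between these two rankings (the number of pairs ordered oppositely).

There are 7 discordant pairs.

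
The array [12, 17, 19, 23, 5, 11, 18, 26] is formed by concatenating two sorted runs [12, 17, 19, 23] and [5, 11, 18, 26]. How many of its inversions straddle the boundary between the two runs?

10

Take each right-half value and tally the left-half values above it:
r = 5: 12, 17, 19, 23 → 4
r = 11: 12, 17, 19, 23 → 4
r = 18: 19, 23 → 2
r = 26: none → 0
Cross-inversions: 4 + 4 + 2 + 0 = 10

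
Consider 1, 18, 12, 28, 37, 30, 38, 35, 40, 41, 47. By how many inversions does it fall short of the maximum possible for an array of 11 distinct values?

51

Maximum inversions for 11 distinct elements is C(11, 2) = 11·10/2 = 55.
Current inversions — for each element, count later smaller elements:
1: 0
18: 1
12: 0
28: 0
37: 2
30: 0
38: 1
35: 0
40: 0
41: 0
47: 0
Current total: 0 + 1 + 0 + 0 + 2 + 0 + 1 + 0 + 0 + 0 + 0 = 4
Shortfall: 55 − 4 = 51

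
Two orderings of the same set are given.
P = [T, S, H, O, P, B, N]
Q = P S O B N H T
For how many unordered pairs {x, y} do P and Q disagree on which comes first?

12 disagreeing pairs

Assign each item its position (1..7) in the first ordering, then rewrite the second ordering as that position sequence:
positions: T→1, S→2, H→3, O→4, P→5, B→6, N→7
second ordering as positions: [5, 2, 4, 6, 7, 3, 1]
Discordant pairs = inversions in this position sequence.
5: 2, 4, 3, 1 → 4
2: 1 → 1
4: 3, 1 → 2
6: 3, 1 → 2
7: 3, 1 → 2
3: 1 → 1
1: 0
Total: 4 + 1 + 2 + 2 + 2 + 1 + 0 = 12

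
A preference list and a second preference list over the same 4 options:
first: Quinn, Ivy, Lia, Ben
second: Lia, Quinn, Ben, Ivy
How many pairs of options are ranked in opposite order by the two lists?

3 pairs

Assign each item its position (1..4) in the first ordering, then rewrite the second ordering as that position sequence:
positions: Quinn→1, Ivy→2, Lia→3, Ben→4
second ordering as positions: [3, 1, 4, 2]
Discordant pairs = inversions in this position sequence.
3: 1, 2 → 2
1: 0
4: 2 → 1
2: 0
Total: 2 + 0 + 1 + 0 = 3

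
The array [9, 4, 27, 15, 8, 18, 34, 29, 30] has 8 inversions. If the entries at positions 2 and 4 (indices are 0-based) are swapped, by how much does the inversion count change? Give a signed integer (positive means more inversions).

Positions 2 and 4 hold 27 and 8; after swapping, the array is [9, 4, 8, 15, 27, 18, 34, 29, 30].
Element-by-element contributions:
9 → 4, 8 → 2
4 → none → 0
8 → none → 0
15 → none → 0
27 → 18 → 1
18 → none → 0
34 → 29, 30 → 2
29 → none → 0
30 → none → 0
Sum: 2 + 0 + 0 + 0 + 1 + 0 + 2 + 0 + 0 = 5
Change: 5 − 8 = -3

-3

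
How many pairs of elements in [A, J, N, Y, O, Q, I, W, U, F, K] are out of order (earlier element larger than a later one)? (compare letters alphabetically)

Sweep left to right; for each value list the smaller values that follow it:
A: 0
J: 2
N: 3
Y: 7
O: 3
Q: 3
I: 1
W: 3
U: 2
F: 0
K: 0
Sum: 0 + 2 + 3 + 7 + 3 + 3 + 1 + 3 + 2 + 0 + 0 = 24

24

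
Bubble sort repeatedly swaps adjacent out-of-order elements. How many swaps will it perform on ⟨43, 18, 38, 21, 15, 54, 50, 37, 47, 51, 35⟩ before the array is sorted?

23 swaps

The minimum number of adjacent swaps to sort an array equals its inversion count, since every such swap removes exactly one inversion.
Count inversions — for each element, later elements that are smaller:
43: 18, 38, 21, 15, 37, 35 → 6
18: 15 → 1
38: 21, 15, 37, 35 → 4
21: 15 → 1
15: none → 0
54: 50, 37, 47, 51, 35 → 5
50: 37, 47, 35 → 3
37: 35 → 1
47: 35 → 1
51: 35 → 1
35: none → 0
Total inversions: 6 + 1 + 4 + 1 + 0 + 5 + 3 + 1 + 1 + 1 + 0 = 23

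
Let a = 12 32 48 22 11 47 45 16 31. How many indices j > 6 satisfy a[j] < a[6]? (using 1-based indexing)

The element at index 6 is 47.
Elements after it: 45, 16, 31
Those smaller than 47: 45, 16, 31

3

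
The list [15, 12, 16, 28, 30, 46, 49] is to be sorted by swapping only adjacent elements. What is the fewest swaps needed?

1

The minimum number of adjacent swaps to sort an array equals its inversion count, since every such swap removes exactly one inversion.
Count inversions — for each element, later elements that are smaller:
15: 12 → 1
12: none → 0
16: none → 0
28: none → 0
30: none → 0
46: none → 0
49: none → 0
Total inversions: 1 + 0 + 0 + 0 + 0 + 0 + 0 = 1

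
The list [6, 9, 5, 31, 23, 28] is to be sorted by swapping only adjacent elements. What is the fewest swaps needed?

The minimum number of adjacent swaps to sort an array equals its inversion count, since every such swap removes exactly one inversion.
Count inversions — for each element, later elements that are smaller:
6: 5 → 1
9: 5 → 1
5: none → 0
31: 23, 28 → 2
23: none → 0
28: none → 0
Total inversions: 1 + 1 + 0 + 2 + 0 + 0 = 4

4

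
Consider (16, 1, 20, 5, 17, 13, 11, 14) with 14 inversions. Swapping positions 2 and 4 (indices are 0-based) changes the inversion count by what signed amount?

-1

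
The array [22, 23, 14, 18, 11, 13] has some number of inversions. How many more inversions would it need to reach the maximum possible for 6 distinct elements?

Maximum inversions for 6 distinct elements is C(6, 2) = 6·5/2 = 15.
Current inversions — for each element, count later smaller elements:
22: 4
23: 4
14: 2
18: 2
11: 0
13: 0
Current total: 4 + 4 + 2 + 2 + 0 + 0 = 12
Shortfall: 15 − 12 = 3

3 inversions short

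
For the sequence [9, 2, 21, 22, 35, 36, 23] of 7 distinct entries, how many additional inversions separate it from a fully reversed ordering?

18 inversions short

Maximum inversions for 7 distinct elements is C(7, 2) = 7·6/2 = 21.
Current inversions — for each element, count later smaller elements:
9: 1
2: 0
21: 0
22: 0
35: 1
36: 1
23: 0
Current total: 1 + 0 + 0 + 0 + 1 + 1 + 0 = 3
Shortfall: 21 − 3 = 18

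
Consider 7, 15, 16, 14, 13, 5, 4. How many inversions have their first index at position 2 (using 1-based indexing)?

The element at index 2 is 15.
Elements after it: 16, 14, 13, 5, 4
Those smaller than 15: 14, 13, 5, 4

4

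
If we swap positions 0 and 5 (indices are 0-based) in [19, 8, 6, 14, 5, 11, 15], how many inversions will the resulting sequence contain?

8 inversions

Positions 0 and 5 hold 19 and 11; after swapping, the array is [11, 8, 6, 14, 5, 19, 15].
For each element, count later entries that are smaller:
11 → 8, 6, 5 → 3
8 → 6, 5 → 2
6 → 5 → 1
14 → 5 → 1
5 → none → 0
19 → 15 → 1
15 → none → 0
Sum: 3 + 2 + 1 + 1 + 0 + 1 + 0 = 8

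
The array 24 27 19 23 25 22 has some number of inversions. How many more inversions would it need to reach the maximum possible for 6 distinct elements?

6 inversions short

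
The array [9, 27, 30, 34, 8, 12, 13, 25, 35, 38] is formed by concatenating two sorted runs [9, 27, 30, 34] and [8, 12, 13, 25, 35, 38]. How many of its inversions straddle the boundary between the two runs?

13

Take each right-half value and tally the left-half values above it:
r = 8: 9, 27, 30, 34 → 4
r = 12: 27, 30, 34 → 3
r = 13: 27, 30, 34 → 3
r = 25: 27, 30, 34 → 3
r = 35: none → 0
r = 38: none → 0
Cross-inversions: 4 + 3 + 3 + 3 + 0 + 0 = 13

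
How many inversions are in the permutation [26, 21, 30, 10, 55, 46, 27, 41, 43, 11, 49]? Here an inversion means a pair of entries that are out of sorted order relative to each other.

For each element, count later entries that are smaller:
26 → 21, 10, 11 → 3
21 → 10, 11 → 2
30 → 10, 27, 11 → 3
10 → none → 0
55 → 46, 27, 41, 43, 11, 49 → 6
46 → 27, 41, 43, 11 → 4
27 → 11 → 1
41 → 11 → 1
43 → 11 → 1
11 → none → 0
49 → none → 0
Sum: 3 + 2 + 3 + 0 + 6 + 4 + 1 + 1 + 1 + 0 + 0 = 21

21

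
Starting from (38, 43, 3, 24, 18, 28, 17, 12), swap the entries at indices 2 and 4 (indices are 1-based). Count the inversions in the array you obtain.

19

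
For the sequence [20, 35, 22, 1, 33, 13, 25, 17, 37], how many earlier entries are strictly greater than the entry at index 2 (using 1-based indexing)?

The element at index 2 is 35.
Elements before it: 20
None of them are larger than 35.

0 such elements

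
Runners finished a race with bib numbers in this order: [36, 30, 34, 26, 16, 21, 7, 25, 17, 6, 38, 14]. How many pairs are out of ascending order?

Element-by-element contributions:
36 → 30, 34, 26, 16, 21, 7, 25, 17, 6, 14 → 10
30 → 26, 16, 21, 7, 25, 17, 6, 14 → 8
34 → 26, 16, 21, 7, 25, 17, 6, 14 → 8
26 → 16, 21, 7, 25, 17, 6, 14 → 7
16 → 7, 6, 14 → 3
21 → 7, 17, 6, 14 → 4
7 → 6 → 1
25 → 17, 6, 14 → 3
17 → 6, 14 → 2
6 → none → 0
38 → 14 → 1
14 → none → 0
Sum: 10 + 8 + 8 + 7 + 3 + 4 + 1 + 3 + 2 + 0 + 1 + 0 = 47

47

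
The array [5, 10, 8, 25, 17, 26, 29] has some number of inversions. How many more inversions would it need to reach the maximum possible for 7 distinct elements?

Maximum inversions for 7 distinct elements is C(7, 2) = 7·6/2 = 21.
Current inversions — for each element, count later smaller elements:
5: 0
10: 1
8: 0
25: 1
17: 0
26: 0
29: 0
Current total: 0 + 1 + 0 + 1 + 0 + 0 + 0 = 2
Shortfall: 21 − 2 = 19

19 inversions short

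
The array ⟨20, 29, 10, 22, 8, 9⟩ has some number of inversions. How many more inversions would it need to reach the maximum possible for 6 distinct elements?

4 inversions short

Maximum inversions for 6 distinct elements is C(6, 2) = 6·5/2 = 15.
Current inversions — for each element, count later smaller elements:
20: 3
29: 4
10: 2
22: 2
8: 0
9: 0
Current total: 3 + 4 + 2 + 2 + 0 + 0 = 11
Shortfall: 15 − 11 = 4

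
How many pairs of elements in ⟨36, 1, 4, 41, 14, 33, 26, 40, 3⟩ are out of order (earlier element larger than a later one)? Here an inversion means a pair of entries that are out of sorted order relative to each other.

Element-by-element contributions:
36 → 1, 4, 14, 33, 26, 3 → 6
1 → none → 0
4 → 3 → 1
41 → 14, 33, 26, 40, 3 → 5
14 → 3 → 1
33 → 26, 3 → 2
26 → 3 → 1
40 → 3 → 1
3 → none → 0
Sum: 6 + 0 + 1 + 5 + 1 + 2 + 1 + 1 + 0 = 17

Inversions: 17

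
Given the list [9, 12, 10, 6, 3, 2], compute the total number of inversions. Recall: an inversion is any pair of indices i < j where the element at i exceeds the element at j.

Element-by-element contributions:
9 → 6, 3, 2 → 3
12 → 10, 6, 3, 2 → 4
10 → 6, 3, 2 → 3
6 → 3, 2 → 2
3 → 2 → 1
2 → none → 0
Sum: 3 + 4 + 3 + 2 + 1 + 0 = 13

13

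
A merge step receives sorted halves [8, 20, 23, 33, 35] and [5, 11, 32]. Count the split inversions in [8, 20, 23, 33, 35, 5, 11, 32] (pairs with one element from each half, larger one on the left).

11 cross-inversions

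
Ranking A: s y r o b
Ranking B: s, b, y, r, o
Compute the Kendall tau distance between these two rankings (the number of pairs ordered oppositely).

Assign each item its position (1..5) in the first ordering, then rewrite the second ordering as that position sequence:
positions: s→1, y→2, r→3, o→4, b→5
second ordering as positions: [1, 5, 2, 3, 4]
Discordant pairs = inversions in this position sequence.
1: 0
5: 2, 3, 4 → 3
2: 0
3: 0
4: 0
Total: 0 + 3 + 0 + 0 + 0 = 3

3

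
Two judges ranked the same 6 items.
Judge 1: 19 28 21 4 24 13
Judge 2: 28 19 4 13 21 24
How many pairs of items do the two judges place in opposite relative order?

4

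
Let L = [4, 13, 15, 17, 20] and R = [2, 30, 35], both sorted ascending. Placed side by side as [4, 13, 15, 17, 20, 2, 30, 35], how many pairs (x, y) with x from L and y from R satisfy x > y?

5

Take each right-half value and tally the left-half values above it:
r = 2: 4, 13, 15, 17, 20 → 5
r = 30: none → 0
r = 35: none → 0
Cross-inversions: 5 + 0 + 0 = 5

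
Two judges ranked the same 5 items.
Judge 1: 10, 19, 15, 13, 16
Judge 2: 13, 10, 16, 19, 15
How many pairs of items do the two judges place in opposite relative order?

Assign each item its position (1..5) in the first ordering, then rewrite the second ordering as that position sequence:
positions: 10→1, 19→2, 15→3, 13→4, 16→5
second ordering as positions: [4, 1, 5, 2, 3]
Discordant pairs = inversions in this position sequence.
4: 1, 2, 3 → 3
1: 0
5: 2, 3 → 2
2: 0
3: 0
Total: 3 + 0 + 2 + 0 + 0 = 5

5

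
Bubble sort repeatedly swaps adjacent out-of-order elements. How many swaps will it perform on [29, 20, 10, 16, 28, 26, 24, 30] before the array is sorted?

Each adjacent swap fixes exactly one inversion, so the minimum swap count equals the number of inversions.
Count inversions — for each element, later elements that are smaller:
29: 20, 10, 16, 28, 26, 24 → 6
20: 10, 16 → 2
10: none → 0
16: none → 0
28: 26, 24 → 2
26: 24 → 1
24: none → 0
30: none → 0
Total inversions: 6 + 2 + 0 + 0 + 2 + 1 + 0 + 0 = 11

11 adjacent swaps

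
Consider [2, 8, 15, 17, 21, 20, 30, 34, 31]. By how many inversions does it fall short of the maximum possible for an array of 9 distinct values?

Maximum inversions for 9 distinct elements is C(9, 2) = 9·8/2 = 36.
Current inversions — for each element, count later smaller elements:
2: 0
8: 0
15: 0
17: 0
21: 1
20: 0
30: 0
34: 1
31: 0
Current total: 0 + 0 + 0 + 0 + 1 + 0 + 0 + 1 + 0 = 2
Shortfall: 36 − 2 = 34

34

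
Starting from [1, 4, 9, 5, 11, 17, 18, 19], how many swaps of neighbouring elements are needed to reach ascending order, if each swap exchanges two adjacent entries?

There is 1 swap.

The minimum number of adjacent swaps to sort an array equals its inversion count, since every such swap removes exactly one inversion.
Count inversions — for each element, later elements that are smaller:
1: none → 0
4: none → 0
9: 5 → 1
5: none → 0
11: none → 0
17: none → 0
18: none → 0
19: none → 0
Total inversions: 0 + 0 + 1 + 0 + 0 + 0 + 0 + 0 = 1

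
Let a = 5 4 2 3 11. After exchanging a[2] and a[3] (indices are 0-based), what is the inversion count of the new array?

Positions 2 and 3 hold 2 and 3; after swapping, the array is [5, 4, 3, 2, 11].
Element-by-element contributions:
5 → 4, 3, 2 → 3
4 → 3, 2 → 2
3 → 2 → 1
2 → none → 0
11 → none → 0
Sum: 3 + 2 + 1 + 0 + 0 = 6

6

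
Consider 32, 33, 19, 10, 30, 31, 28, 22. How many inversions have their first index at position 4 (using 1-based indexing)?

0

The element at index 4 is 10.
Elements after it: 30, 31, 28, 22
None of them are smaller than 10.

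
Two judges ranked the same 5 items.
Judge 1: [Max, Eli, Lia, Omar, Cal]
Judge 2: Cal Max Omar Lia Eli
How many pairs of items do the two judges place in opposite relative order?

Assign each item its position (1..5) in the first ordering, then rewrite the second ordering as that position sequence:
positions: Max→1, Eli→2, Lia→3, Omar→4, Cal→5
second ordering as positions: [5, 1, 4, 3, 2]
Discordant pairs = inversions in this position sequence.
5: 1, 4, 3, 2 → 4
1: 0
4: 3, 2 → 2
3: 2 → 1
2: 0
Total: 4 + 0 + 2 + 1 + 0 = 7

Discordant pairs: 7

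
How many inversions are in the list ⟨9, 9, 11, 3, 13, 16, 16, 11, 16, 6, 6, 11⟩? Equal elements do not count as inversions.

Count, for each position, how many later elements it exceeds:
9: 3
9: 3
11: 3
3: 0
13: 4
16: 4
16: 4
11: 2
16: 3
6: 0
6: 0
11: 0
Sum: 3 + 3 + 3 + 0 + 4 + 4 + 4 + 2 + 3 + 0 + 0 + 0 = 26

26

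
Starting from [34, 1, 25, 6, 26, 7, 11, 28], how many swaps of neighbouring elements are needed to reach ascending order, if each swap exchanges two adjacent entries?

12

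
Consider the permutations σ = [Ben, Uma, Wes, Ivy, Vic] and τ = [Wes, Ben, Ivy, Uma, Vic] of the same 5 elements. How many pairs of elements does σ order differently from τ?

Assign each item its position (1..5) in the first ordering, then rewrite the second ordering as that position sequence:
positions: Ben→1, Uma→2, Wes→3, Ivy→4, Vic→5
second ordering as positions: [3, 1, 4, 2, 5]
Discordant pairs = inversions in this position sequence.
3: 1, 2 → 2
1: 0
4: 2 → 1
2: 0
5: 0
Total: 2 + 0 + 1 + 0 + 0 = 3

3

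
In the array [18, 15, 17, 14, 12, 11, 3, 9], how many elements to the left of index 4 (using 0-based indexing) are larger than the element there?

4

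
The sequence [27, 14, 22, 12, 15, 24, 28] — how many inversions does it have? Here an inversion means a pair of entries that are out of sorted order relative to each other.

8

For each element, count later entries that are smaller:
27: 5
14: 1
22: 2
12: 0
15: 0
24: 0
28: 0
Sum: 5 + 1 + 2 + 0 + 0 + 0 + 0 = 8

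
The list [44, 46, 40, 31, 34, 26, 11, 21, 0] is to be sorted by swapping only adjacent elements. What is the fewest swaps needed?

33

Minimum adjacent swaps = number of inversions (each swap of adjacent out-of-order elements removes one inversion and no swap can remove more).
Count inversions — for each element, later elements that are smaller:
44: 40, 31, 34, 26, 11, 21, 0 → 7
46: 40, 31, 34, 26, 11, 21, 0 → 7
40: 31, 34, 26, 11, 21, 0 → 6
31: 26, 11, 21, 0 → 4
34: 26, 11, 21, 0 → 4
26: 11, 21, 0 → 3
11: 0 → 1
21: 0 → 1
0: none → 0
Total inversions: 7 + 7 + 6 + 4 + 4 + 3 + 1 + 1 + 0 = 33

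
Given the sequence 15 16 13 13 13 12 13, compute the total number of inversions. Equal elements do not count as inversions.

Inversions: 13

For each element, count later entries that are smaller:
15 → 13, 13, 13, 12, 13 → 5
16 → 13, 13, 13, 12, 13 → 5
13 → 12 → 1
13 → 12 → 1
13 → 12 → 1
12 → none → 0
13 → none → 0
Sum: 5 + 5 + 1 + 1 + 1 + 0 + 0 = 13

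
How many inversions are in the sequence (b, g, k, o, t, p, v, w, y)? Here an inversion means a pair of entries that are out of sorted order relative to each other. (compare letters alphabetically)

There is 1 inversion.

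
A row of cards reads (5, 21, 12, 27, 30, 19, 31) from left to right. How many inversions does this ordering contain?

There are 4 out-of-order pairs.

Count, for each position, how many later elements it exceeds:
5: 0
21: 2
12: 0
27: 1
30: 1
19: 0
31: 0
Sum: 0 + 2 + 0 + 1 + 1 + 0 + 0 = 4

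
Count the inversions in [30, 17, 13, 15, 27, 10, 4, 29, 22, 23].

24 out-of-order pairs

For each element, count later entries that are smaller:
30: 9
17: 4
13: 2
15: 2
27: 4
10: 1
4: 0
29: 2
22: 0
23: 0
Sum: 9 + 4 + 2 + 2 + 4 + 1 + 0 + 2 + 0 + 0 = 24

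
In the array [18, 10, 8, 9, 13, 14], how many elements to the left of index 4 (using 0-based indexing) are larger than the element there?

The element at index 4 is 13.
Elements before it: 18, 10, 8, 9
Those larger than 13: 18

1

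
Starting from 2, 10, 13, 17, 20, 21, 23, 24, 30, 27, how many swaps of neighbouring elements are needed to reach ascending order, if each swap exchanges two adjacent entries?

Each adjacent swap fixes exactly one inversion, so the minimum swap count equals the number of inversions.
Count inversions — for each element, later elements that are smaller:
2: none → 0
10: none → 0
13: none → 0
17: none → 0
20: none → 0
21: none → 0
23: none → 0
24: none → 0
30: 27 → 1
27: none → 0
Total inversions: 0 + 0 + 0 + 0 + 0 + 0 + 0 + 0 + 1 + 0 = 1

1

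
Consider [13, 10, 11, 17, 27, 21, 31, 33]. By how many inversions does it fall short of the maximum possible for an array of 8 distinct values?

25

Maximum inversions for 8 distinct elements is C(8, 2) = 8·7/2 = 28.
Current inversions — for each element, count later smaller elements:
13: 2
10: 0
11: 0
17: 0
27: 1
21: 0
31: 0
33: 0
Current total: 2 + 0 + 0 + 0 + 1 + 0 + 0 + 0 = 3
Shortfall: 28 − 3 = 25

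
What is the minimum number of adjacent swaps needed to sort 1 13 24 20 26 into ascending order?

1

The minimum number of adjacent swaps to sort an array equals its inversion count, since every such swap removes exactly one inversion.
Count inversions — for each element, later elements that are smaller:
1: none → 0
13: none → 0
24: 20 → 1
20: none → 0
26: none → 0
Total inversions: 0 + 0 + 1 + 0 + 0 = 1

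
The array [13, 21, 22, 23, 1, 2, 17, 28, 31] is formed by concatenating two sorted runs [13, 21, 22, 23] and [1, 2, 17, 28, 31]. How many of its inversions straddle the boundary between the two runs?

11 cross-inversions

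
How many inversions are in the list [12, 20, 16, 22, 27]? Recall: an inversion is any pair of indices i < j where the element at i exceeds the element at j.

Count, for each position, how many later elements it exceeds:
12: 0
20: 1
16: 0
22: 0
27: 0
Sum: 0 + 1 + 0 + 0 + 0 = 1

1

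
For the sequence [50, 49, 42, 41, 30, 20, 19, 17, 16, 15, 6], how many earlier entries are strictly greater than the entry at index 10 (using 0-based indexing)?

10 such elements

The element at index 10 is 6.
Elements before it: 50, 49, 42, 41, 30, 20, 19, 17, 16, 15
Those larger than 6: 50, 49, 42, 41, 30, 20, 19, 17, 16, 15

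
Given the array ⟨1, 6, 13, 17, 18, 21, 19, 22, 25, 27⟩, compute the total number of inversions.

There is 1 inversion.

Count, for each position, how many later elements it exceeds:
1 → none → 0
6 → none → 0
13 → none → 0
17 → none → 0
18 → none → 0
21 → 19 → 1
19 → none → 0
22 → none → 0
25 → none → 0
27 → none → 0
Sum: 0 + 0 + 0 + 0 + 0 + 1 + 0 + 0 + 0 + 0 = 1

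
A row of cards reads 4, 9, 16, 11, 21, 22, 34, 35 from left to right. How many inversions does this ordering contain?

1

Element-by-element contributions:
4: 0
9: 0
16: 1
11: 0
21: 0
22: 0
34: 0
35: 0
Sum: 0 + 0 + 1 + 0 + 0 + 0 + 0 + 0 = 1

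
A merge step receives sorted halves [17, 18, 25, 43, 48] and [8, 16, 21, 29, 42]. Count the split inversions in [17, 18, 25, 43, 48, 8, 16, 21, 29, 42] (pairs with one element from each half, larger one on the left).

17

Take each right-half value and tally the left-half values above it:
r = 8: 17, 18, 25, 43, 48 → 5
r = 16: 17, 18, 25, 43, 48 → 5
r = 21: 25, 43, 48 → 3
r = 29: 43, 48 → 2
r = 42: 43, 48 → 2
Cross-inversions: 5 + 5 + 3 + 2 + 2 = 17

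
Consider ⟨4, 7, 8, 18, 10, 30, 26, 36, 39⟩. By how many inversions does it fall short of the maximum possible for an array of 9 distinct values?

34

Maximum inversions for 9 distinct elements is C(9, 2) = 9·8/2 = 36.
Current inversions — for each element, count later smaller elements:
4: 0
7: 0
8: 0
18: 1
10: 0
30: 1
26: 0
36: 0
39: 0
Current total: 0 + 0 + 0 + 1 + 0 + 1 + 0 + 0 + 0 = 2
Shortfall: 36 − 2 = 34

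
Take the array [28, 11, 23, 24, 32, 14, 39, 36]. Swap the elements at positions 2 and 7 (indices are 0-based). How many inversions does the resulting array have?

Positions 2 and 7 hold 23 and 36; after swapping, the array is [28, 11, 36, 24, 32, 14, 39, 23].
Element-by-element contributions:
28 → 11, 24, 14, 23 → 4
11 → none → 0
36 → 24, 32, 14, 23 → 4
24 → 14, 23 → 2
32 → 14, 23 → 2
14 → none → 0
39 → 23 → 1
23 → none → 0
Sum: 4 + 0 + 4 + 2 + 2 + 0 + 1 + 0 = 13

13 inversions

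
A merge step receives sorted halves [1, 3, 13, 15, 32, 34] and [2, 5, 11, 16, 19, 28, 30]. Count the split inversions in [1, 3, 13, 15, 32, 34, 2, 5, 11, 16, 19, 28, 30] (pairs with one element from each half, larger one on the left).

Cross-inversions: 21

Take each right-half value and tally the left-half values above it:
r = 2: 3, 13, 15, 32, 34 → 5
r = 5: 13, 15, 32, 34 → 4
r = 11: 13, 15, 32, 34 → 4
r = 16: 32, 34 → 2
r = 19: 32, 34 → 2
r = 28: 32, 34 → 2
r = 30: 32, 34 → 2
Cross-inversions: 5 + 4 + 4 + 2 + 2 + 2 + 2 = 21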